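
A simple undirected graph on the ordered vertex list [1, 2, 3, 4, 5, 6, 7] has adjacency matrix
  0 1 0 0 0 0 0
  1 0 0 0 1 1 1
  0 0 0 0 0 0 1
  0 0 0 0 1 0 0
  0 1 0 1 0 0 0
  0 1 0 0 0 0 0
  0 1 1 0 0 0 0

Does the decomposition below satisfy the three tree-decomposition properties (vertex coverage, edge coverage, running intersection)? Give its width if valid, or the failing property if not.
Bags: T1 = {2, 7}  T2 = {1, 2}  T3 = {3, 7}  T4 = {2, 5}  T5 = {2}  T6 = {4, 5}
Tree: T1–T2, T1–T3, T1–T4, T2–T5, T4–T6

A tree decomposition must satisfy three properties: every vertex lies in some bag; for every edge, both endpoints lie together in some bag; and for every vertex, the bags containing it form a connected subtree. Here vertex 6 appears in no bag, so the decomposition is invalid.

No — vertex 6 appears in no bag.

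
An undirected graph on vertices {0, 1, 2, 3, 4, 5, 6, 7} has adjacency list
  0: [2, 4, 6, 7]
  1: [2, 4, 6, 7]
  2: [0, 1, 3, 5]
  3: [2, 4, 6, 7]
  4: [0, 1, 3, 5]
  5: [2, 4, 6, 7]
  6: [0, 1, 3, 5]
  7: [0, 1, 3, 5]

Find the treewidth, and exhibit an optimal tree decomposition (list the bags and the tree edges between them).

Treewidth 4.
One optimal decomposition is:
Bags: B1 = {0, 2, 4, 6, 7}  B2 = {1, 2, 4, 6, 7}  B3 = {2, 4, 5, 6, 7}  B4 = {2, 3, 4, 6, 7}
Tree: B1–B2, B2–B3, B3–B4

Each bag holds 5 vertices, so the decomposition has width 4, which upper-bounds the treewidth. For the lower bound: the 5 vertex sets {0,4}, {1,6}, {2,5}, {7}, {3} are disjoint, each induces a connected subgraph, and every pair is joined by at least one edge of G. Contracting each set to a single vertex therefore yields K_{5} as a minor, and since treewidth is minor-monotone, tw(G) ≥ tw(K_{5}) = 4. Therefore the treewidth is 4.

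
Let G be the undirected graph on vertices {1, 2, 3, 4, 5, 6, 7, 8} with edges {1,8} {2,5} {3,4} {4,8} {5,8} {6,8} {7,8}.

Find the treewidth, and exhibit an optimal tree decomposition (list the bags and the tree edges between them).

Treewidth 1.
One optimal decomposition is:
Bags: B1 = {4, 8}  B2 = {6, 8}  B3 = {1, 8}  B4 = {7, 8}  B5 = {3, 4}  B6 = {5, 8}  B7 = {2, 5}
Tree: B1–B2, B2–B3, B1–B4, B1–B5, B4–B6, B6–B7

Each bag holds 2 vertices, so the decomposition has width 1, which upper-bounds the treewidth. G has an edge, so its treewidth is at least 1. Combining the bounds, tw(G) = 1.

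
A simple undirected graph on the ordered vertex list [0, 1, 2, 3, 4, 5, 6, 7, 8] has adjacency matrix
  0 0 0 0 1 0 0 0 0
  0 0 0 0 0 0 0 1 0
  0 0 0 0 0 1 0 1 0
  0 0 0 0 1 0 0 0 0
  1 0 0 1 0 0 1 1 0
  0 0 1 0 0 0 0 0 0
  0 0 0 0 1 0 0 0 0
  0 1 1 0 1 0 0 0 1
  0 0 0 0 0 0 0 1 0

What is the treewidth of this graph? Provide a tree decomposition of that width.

Treewidth 1.
One such decomposition:
Bags: B1 = {4, 7}  B2 = {0, 4}  B3 = {3, 4}  B4 = {2, 7}  B5 = {2, 5}  B6 = {7, 8}  B7 = {1, 7}  B8 = {4, 6}
Tree: B1–B2, B1–B3, B1–B4, B4–B5, B1–B6, B1–B7, B3–B8

Each bag holds 2 vertices, so the decomposition has width 1, which upper-bounds the treewidth. G has an edge, so its treewidth is at least 1. Hence tw(G) = 1 exactly.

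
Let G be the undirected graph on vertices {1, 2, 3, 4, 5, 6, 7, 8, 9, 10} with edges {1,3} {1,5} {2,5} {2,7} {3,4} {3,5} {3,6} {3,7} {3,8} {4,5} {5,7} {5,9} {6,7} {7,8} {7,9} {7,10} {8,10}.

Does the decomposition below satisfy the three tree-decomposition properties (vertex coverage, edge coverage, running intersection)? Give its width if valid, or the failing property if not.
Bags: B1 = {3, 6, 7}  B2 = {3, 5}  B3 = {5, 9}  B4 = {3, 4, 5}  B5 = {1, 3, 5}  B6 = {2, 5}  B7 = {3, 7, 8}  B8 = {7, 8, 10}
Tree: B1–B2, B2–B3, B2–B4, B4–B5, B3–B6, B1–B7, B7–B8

No — edge (7,5) lies in no bag.

A tree decomposition must satisfy three properties: every vertex lies in some bag; for every edge, both endpoints lie together in some bag; and for every vertex, the bags containing it form a connected subtree. Here edge (7,5) lies in no bag, so the decomposition is invalid.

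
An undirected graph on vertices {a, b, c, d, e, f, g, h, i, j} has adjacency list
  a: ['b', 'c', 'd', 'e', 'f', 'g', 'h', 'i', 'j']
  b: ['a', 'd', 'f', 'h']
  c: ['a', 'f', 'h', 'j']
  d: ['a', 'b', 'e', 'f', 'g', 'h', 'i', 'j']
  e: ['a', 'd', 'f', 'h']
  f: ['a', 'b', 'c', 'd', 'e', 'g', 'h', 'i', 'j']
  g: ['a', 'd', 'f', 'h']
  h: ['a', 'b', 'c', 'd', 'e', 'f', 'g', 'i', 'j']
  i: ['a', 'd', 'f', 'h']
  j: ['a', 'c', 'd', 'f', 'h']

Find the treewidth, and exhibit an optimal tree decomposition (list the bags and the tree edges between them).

Treewidth 4.
Bags: B1 = {a, b, d, f, h}  B2 = {a, d, f, g, h}  B3 = {a, d, f, h, j}  B4 = {a, c, f, h, j}  B5 = {a, d, f, h, i}  B6 = {a, d, e, f, h}
Tree: B1–B2, B1–B3, B3–B4, B3–B5, B3–B6

Every bag has size at most 5, so the width is 5 − 1 = 4 and tw(G) ≤ 4. On the other hand G contains the 5-clique {a, d, f, g, h}. A clique must lie in a single bag of any decomposition, so no decomposition can have width below 4. Therefore the treewidth is 4.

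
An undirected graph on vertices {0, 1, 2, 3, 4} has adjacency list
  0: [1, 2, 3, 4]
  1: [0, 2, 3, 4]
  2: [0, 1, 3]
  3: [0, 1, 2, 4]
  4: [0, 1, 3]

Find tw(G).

3

A width-3 tree decomposition is:
Bags: B1 = {0, 1, 2, 3}  B2 = {0, 1, 3, 4}
Tree: B1–B2
The largest bag has 4 vertices, giving width 3; this decomposition certifies tw(G) ≤ 3. For the lower bound, the 4 vertices {0, 1, 2, 3} are pairwise adjacent, and any tree decomposition puts a clique entirely inside one bag — forcing width ≥ 3. Combining the bounds, tw(G) = 3.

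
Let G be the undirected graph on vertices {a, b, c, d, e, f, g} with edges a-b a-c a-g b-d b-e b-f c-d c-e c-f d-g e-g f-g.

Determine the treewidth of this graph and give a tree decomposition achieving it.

The largest bag has 4 vertices, giving width 3; this decomposition certifies tw(G) ≤ 3. For the lower bound: the 4 vertex sets {b,d}, {a,c}, {g}, {e} are disjoint, each induces a connected subgraph, and every pair is joined by at least one edge of G. Contracting each set to a single vertex therefore yields K_{4} as a minor, and since treewidth is minor-monotone, tw(G) ≥ tw(K_{4}) = 3. Combining the bounds, tw(G) = 3.

Treewidth 3.
Bags: B1 = {b, c, d, g}  B2 = {a, b, c, g}  B3 = {b, c, e, g}  B4 = {b, c, f, g}
Tree: B1–B2, B2–B3, B3–B4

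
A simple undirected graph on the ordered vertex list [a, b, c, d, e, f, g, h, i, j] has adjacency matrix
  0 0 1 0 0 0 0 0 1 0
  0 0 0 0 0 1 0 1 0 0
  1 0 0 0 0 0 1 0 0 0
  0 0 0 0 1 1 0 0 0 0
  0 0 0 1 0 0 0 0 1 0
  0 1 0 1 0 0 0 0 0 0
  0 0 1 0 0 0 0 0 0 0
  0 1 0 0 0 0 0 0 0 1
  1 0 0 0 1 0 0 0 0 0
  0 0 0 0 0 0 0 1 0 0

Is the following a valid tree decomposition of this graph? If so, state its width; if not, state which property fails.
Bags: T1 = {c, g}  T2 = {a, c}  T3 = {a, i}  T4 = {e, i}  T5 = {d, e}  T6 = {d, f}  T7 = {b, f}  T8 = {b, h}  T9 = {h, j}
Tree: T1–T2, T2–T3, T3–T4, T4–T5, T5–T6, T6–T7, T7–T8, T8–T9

Yes; width 1.

Every vertex of G appears in some bag (union = {a, b, c, d, e, f, g, h, i, j}); every edge is covered by a bag; and for each vertex v the set of bags containing v is connected in the bag tree. The decomposition is therefore valid. The largest bag has 2 vertices, so the width is 1.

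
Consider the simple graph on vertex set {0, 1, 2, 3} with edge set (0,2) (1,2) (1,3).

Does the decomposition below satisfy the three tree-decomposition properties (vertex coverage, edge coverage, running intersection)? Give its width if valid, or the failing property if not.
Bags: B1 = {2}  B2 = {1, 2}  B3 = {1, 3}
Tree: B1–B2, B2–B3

A tree decomposition must satisfy three properties: every vertex lies in some bag; for every edge, both endpoints lie together in some bag; and for every vertex, the bags containing it form a connected subtree. Here vertex 0 appears in no bag, so the decomposition is invalid.

No — vertex 0 appears in no bag.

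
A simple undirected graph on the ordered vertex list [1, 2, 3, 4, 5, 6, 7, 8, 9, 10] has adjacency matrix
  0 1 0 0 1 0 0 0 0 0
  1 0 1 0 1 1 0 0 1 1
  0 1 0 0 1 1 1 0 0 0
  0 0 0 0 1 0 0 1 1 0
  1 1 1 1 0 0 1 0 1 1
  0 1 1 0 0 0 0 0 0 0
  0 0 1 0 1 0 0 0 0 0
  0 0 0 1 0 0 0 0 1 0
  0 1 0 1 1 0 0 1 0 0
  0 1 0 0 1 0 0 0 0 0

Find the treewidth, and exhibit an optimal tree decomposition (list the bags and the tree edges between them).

Each bag holds 3 vertices, so the decomposition has width 2, which upper-bounds the treewidth. On the other hand G contains the 3-clique {4, 8, 9}. A clique must lie in a single bag of any decomposition, so no decomposition can have width below 2. Hence tw(G) = 2 exactly.

Treewidth 2.
One optimal decomposition is:
Bags: B1 = {2, 3, 5}  B2 = {3, 5, 7}  B3 = {2, 5, 9}  B4 = {1, 2, 5}  B5 = {2, 3, 6}  B6 = {4, 5, 9}  B7 = {4, 8, 9}  B8 = {2, 5, 10}
Tree: B1–B2, B1–B3, B1–B4, B1–B5, B3–B6, B6–B7, B1–B8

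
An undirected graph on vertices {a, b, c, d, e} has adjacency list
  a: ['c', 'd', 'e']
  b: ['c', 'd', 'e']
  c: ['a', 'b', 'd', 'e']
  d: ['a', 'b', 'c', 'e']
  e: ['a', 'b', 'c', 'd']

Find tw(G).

A width-3 tree decomposition is:
Bags: B1 = {b, c, d, e}  B2 = {a, c, d, e}
Tree: B1–B2
The largest bag has 4 vertices, giving width 3; this decomposition certifies tw(G) ≤ 3. On the other hand G contains the 4-clique {a, c, d, e}. A clique must lie in a single bag of any decomposition, so no decomposition can have width below 3. Hence tw(G) = 3 exactly.

3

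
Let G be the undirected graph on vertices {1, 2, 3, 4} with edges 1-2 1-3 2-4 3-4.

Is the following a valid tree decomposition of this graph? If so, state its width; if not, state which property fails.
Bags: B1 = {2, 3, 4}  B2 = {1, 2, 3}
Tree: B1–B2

Vertex coverage: the bags together contain {1, 2, 3, 4}, the full vertex set. Edge coverage: each edge of G has both endpoints in at least one bag. Running intersection: for every vertex, the bags containing it form a connected subtree. All three properties hold, so this is a valid tree decomposition of width max|bag| − 1 = 2, and hence tw(G) ≤ 2.

Yes; width 2.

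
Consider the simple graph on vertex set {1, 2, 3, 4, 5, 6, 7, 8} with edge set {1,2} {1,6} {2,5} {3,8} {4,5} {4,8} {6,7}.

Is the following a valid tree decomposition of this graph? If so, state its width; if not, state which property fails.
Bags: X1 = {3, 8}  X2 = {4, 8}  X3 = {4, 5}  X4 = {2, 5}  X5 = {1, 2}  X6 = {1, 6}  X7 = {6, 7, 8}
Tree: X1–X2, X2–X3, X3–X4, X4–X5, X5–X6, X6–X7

A tree decomposition must satisfy three properties: every vertex lies in some bag; for every edge, both endpoints lie together in some bag; and for every vertex, the bags containing it form a connected subtree. Here bags containing vertex 8 are not connected in the tree, so the decomposition is invalid.

No — bags containing vertex 8 are not connected in the tree.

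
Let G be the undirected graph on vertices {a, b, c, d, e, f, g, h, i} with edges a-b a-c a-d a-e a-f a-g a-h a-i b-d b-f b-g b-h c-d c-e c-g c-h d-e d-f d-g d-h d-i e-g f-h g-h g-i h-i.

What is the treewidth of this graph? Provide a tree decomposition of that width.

Every bag has size at most 5, so the width is 5 − 1 = 4 and tw(G) ≤ 4. For the lower bound, the 5 vertices {a, c, d, e, g} are pairwise adjacent, and any tree decomposition puts a clique entirely inside one bag — forcing width ≥ 4. The upper and lower bounds meet at 4, so that is the treewidth.

Treewidth 4.
Bags: B1 = {a, b, d, g, h}  B2 = {a, c, d, g, h}  B3 = {a, b, d, f, h}  B4 = {a, d, g, h, i}  B5 = {a, c, d, e, g}
Tree: B1–B2, B1–B3, B2–B4, B2–B5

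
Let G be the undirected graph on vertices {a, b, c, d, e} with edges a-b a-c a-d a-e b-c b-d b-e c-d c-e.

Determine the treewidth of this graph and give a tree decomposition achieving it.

Treewidth 3.
One such decomposition:
Bags: B1 = {a, b, c, e}  B2 = {a, b, c, d}
Tree: B1–B2

Every bag has size at most 4, so the width is 4 − 1 = 3 and tw(G) ≤ 3. On the other hand G contains the 4-clique {a, b, c, d}. A clique must lie in a single bag of any decomposition, so no decomposition can have width below 3. Therefore the treewidth is 3.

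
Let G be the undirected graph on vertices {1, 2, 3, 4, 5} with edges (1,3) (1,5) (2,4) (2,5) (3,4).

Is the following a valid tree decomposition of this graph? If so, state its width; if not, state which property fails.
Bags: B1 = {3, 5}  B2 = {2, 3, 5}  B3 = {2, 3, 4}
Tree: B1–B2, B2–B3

No — vertex 1 appears in no bag.

A tree decomposition must satisfy three properties: every vertex lies in some bag; for every edge, both endpoints lie together in some bag; and for every vertex, the bags containing it form a connected subtree. Here vertex 1 appears in no bag, so the decomposition is invalid.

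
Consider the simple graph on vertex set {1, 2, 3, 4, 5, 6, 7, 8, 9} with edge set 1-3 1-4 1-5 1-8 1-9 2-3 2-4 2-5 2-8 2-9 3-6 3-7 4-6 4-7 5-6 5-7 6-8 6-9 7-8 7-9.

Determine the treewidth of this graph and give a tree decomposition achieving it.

Treewidth 4.
One optimal decomposition is:
Bags: B1 = {1, 2, 5, 6, 7}  B2 = {1, 2, 6, 7, 9}  B3 = {1, 2, 4, 6, 7}  B4 = {1, 2, 6, 7, 8}  B5 = {1, 2, 3, 6, 7}
Tree: B1–B2, B2–B3, B3–B4, B4–B5

The largest bag has 5 vertices, giving width 4; this decomposition certifies tw(G) ≤ 4. For the lower bound: the 5 vertex sets {5,7}, {1,9}, {4,6}, {2}, {8} are disjoint, each induces a connected subgraph, and every pair is joined by at least one edge of G. Contracting each set to a single vertex therefore yields K_{5} as a minor, and since treewidth is minor-monotone, tw(G) ≥ tw(K_{5}) = 4. The upper and lower bounds meet at 4, so that is the treewidth.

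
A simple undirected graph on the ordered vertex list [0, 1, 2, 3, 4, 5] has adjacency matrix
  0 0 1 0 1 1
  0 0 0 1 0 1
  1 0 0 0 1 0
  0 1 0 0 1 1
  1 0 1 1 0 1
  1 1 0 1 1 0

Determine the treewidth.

A width-2 tree decomposition is:
Bags: B1 = {0, 4, 5}  B2 = {3, 4, 5}  B3 = {1, 3, 5}  B4 = {0, 2, 4}
Tree: B1–B2, B2–B3, B1–B4
The largest bag has 3 vertices, giving width 2; this decomposition certifies tw(G) ≤ 2. On the other hand G contains the 3-clique {1, 3, 5}. A clique must lie in a single bag of any decomposition, so no decomposition can have width below 2. Hence tw(G) = 2 exactly.

2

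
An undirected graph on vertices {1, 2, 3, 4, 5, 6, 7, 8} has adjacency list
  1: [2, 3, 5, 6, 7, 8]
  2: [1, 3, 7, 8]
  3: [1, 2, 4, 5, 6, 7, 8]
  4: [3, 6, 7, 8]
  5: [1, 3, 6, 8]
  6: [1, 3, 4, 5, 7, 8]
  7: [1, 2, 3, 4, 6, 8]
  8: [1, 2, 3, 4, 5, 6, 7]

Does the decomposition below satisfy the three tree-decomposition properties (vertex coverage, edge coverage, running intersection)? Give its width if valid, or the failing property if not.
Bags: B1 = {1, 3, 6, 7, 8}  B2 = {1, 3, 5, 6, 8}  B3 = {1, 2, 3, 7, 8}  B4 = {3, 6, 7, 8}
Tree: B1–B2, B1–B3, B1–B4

A tree decomposition must satisfy three properties: every vertex lies in some bag; for every edge, both endpoints lie together in some bag; and for every vertex, the bags containing it form a connected subtree. Here vertex 4 appears in no bag, so the decomposition is invalid.

No — vertex 4 appears in no bag.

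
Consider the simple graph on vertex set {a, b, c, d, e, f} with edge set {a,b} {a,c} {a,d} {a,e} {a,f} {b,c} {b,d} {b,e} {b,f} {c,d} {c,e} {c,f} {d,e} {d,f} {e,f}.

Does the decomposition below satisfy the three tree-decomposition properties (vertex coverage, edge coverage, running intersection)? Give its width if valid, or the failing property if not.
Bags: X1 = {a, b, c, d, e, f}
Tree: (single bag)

Yes; width 5.

Every vertex of G appears in some bag (union = {a, b, c, d, e, f}); every edge is covered by a bag; and for each vertex v the set of bags containing v is connected in the bag tree. The decomposition is therefore valid. The largest bag has 6 vertices, so the width is 5.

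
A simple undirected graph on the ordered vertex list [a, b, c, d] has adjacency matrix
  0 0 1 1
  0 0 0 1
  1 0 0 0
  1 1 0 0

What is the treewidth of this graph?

1

A width-1 tree decomposition is:
Bags: B1 = {a, d}  B2 = {a, c}  B3 = {b, d}
Tree: B1–B2, B1–B3
Each bag holds 2 vertices, so the decomposition has width 1, which upper-bounds the treewidth. Since G has at least one edge (e.g. a–d), it is not an edgeless graph, so tw(G) ≥ 1. Therefore the treewidth is 1.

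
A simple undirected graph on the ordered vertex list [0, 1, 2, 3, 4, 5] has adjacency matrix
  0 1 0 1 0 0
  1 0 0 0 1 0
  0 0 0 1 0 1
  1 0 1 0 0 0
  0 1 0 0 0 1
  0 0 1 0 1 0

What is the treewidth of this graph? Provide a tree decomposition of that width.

Treewidth 2.
One such decomposition:
Bags: B1 = {1, 4, 5}  B2 = {0, 1, 5}  B3 = {0, 3, 5}  B4 = {2, 3, 5}
Tree: B1–B2, B2–B3, B3–B4

Each bag holds 3 vertices, so the decomposition has width 2, which upper-bounds the treewidth. Since 5–4–1–0–3–2–5 is a cycle in G, G is not acyclic. Forests are exactly the graphs of treewidth ≤ 1, so tw(G) ≥ 2. Hence tw(G) = 2 exactly.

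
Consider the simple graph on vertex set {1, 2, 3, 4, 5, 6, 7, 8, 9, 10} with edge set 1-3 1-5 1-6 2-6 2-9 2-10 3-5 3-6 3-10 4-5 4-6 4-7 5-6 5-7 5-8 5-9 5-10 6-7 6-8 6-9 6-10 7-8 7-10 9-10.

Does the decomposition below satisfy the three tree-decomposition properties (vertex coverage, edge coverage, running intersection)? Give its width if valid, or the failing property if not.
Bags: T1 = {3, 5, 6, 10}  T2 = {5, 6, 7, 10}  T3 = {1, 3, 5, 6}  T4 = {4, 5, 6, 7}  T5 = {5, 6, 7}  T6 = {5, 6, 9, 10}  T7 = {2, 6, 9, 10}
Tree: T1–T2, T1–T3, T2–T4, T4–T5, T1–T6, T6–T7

No — vertex 8 appears in no bag.

A tree decomposition must satisfy three properties: every vertex lies in some bag; for every edge, both endpoints lie together in some bag; and for every vertex, the bags containing it form a connected subtree. Here vertex 8 appears in no bag, so the decomposition is invalid.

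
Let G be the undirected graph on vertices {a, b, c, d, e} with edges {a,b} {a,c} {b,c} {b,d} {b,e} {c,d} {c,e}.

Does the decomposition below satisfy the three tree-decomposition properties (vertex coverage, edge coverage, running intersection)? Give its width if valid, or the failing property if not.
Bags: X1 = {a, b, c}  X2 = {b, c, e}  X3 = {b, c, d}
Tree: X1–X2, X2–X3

Checking the three conditions: (i) the bags cover all of {a, b, c, d, e}; (ii) for each edge, some bag contains both endpoints; (iii) the bags containing any fixed vertex form a subtree. All hold, so the decomposition is valid with width 3 − 1 = 2.

Yes; width 2.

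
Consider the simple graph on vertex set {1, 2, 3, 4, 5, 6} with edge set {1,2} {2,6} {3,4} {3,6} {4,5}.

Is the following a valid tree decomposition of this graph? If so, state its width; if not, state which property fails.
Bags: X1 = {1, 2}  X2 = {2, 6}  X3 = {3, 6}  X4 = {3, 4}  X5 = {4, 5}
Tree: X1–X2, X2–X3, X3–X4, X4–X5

Every vertex of G appears in some bag (union = {1, 2, 3, 4, 5, 6}); every edge is covered by a bag; and for each vertex v the set of bags containing v is connected in the bag tree. The decomposition is therefore valid. The largest bag has 2 vertices, so the width is 1.

Yes; width 1.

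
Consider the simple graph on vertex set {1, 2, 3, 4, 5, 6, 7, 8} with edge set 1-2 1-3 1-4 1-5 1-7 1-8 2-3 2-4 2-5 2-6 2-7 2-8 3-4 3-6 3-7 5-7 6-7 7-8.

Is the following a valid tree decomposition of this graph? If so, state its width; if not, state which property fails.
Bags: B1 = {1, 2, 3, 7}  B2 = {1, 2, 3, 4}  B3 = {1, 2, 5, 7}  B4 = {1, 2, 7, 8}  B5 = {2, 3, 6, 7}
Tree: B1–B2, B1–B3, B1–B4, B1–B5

Yes; width 3.

Checking the three conditions: (i) the bags cover all of {1, 2, 3, 4, 5, 6, 7, 8}; (ii) for each edge, some bag contains both endpoints; (iii) the bags containing any fixed vertex form a subtree. All hold, so the decomposition is valid with width 4 − 1 = 3.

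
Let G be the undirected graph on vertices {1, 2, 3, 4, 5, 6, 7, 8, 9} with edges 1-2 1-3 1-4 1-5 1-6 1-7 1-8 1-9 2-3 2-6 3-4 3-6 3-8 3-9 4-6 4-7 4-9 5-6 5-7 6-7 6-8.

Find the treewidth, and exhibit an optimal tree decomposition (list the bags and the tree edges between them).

Treewidth 3.
One such decomposition:
Bags: B1 = {1, 3, 4, 6}  B2 = {1, 3, 6, 8}  B3 = {1, 4, 6, 7}  B4 = {1, 5, 6, 7}  B5 = {1, 3, 4, 9}  B6 = {1, 2, 3, 6}
Tree: B1–B2, B1–B3, B3–B4, B1–B5, B2–B6

The largest bag has 4 vertices, giving width 3; this decomposition certifies tw(G) ≤ 3. On the other hand G contains the 4-clique {1, 3, 4, 9}. A clique must lie in a single bag of any decomposition, so no decomposition can have width below 3. Combining the bounds, tw(G) = 3.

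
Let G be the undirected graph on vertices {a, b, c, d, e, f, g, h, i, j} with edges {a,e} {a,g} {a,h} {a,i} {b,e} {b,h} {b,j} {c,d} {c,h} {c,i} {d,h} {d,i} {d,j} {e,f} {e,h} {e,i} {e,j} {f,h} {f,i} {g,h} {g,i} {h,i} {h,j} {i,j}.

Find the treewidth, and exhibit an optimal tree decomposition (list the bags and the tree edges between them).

Treewidth 3.
Bags: B1 = {e, f, h, i}  B2 = {a, e, h, i}  B3 = {e, h, i, j}  B4 = {d, h, i, j}  B5 = {b, e, h, j}  B6 = {c, d, h, i}  B7 = {a, g, h, i}
Tree: B1–B2, B2–B3, B3–B4, B3–B5, B4–B6, B2–B7

Every bag has size at most 4, so the width is 4 − 1 = 3 and tw(G) ≤ 3. Conversely, {b, e, h, j} is a clique of size 4, and the vertices of any clique must share a bag in every tree decomposition; so some bag has ≥ 4 vertices and tw(G) ≥ 3. The upper and lower bounds meet at 3, so that is the treewidth.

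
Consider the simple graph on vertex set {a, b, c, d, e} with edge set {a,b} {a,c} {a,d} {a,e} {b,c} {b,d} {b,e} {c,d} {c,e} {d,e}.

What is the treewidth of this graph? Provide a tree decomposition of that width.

Treewidth 4.
One optimal decomposition is:
Bags: B1 = {a, b, c, d, e}
Tree: (single bag)

With just one bag of size 5, the width is 5 − 1 = 4, so tw(G) ≤ 4. For the lower bound, the 5 vertices {a, b, c, d, e} are pairwise adjacent, and any tree decomposition puts a clique entirely inside one bag — forcing width ≥ 4. Therefore the treewidth is 4.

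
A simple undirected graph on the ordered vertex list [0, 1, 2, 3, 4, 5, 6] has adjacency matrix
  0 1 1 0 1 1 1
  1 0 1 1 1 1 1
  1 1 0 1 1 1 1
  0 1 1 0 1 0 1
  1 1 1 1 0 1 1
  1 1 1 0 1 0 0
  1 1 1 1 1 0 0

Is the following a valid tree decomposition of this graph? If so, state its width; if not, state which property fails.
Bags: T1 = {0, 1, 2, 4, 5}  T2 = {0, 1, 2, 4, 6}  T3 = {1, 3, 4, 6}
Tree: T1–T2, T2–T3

A tree decomposition must satisfy three properties: every vertex lies in some bag; for every edge, both endpoints lie together in some bag; and for every vertex, the bags containing it form a connected subtree. Here edge (2,3) lies in no bag, so the decomposition is invalid.

No — edge (2,3) lies in no bag.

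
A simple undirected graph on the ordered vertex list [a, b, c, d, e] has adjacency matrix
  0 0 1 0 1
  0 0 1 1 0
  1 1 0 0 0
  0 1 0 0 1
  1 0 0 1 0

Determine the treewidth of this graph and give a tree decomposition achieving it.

Every bag has size at most 3, so the width is 3 − 1 = 2 and tw(G) ≤ 2. For the lower bound, G contains the cycle a–e–d–b–c–a, so G is not a forest; only forests have treewidth ≤ 1, hence tw(G) ≥ 2. The upper and lower bounds meet at 2, so that is the treewidth.

Treewidth 2.
One optimal decomposition is:
Bags: B1 = {a, d, e}  B2 = {a, b, d}  B3 = {a, b, c}
Tree: B1–B2, B2–B3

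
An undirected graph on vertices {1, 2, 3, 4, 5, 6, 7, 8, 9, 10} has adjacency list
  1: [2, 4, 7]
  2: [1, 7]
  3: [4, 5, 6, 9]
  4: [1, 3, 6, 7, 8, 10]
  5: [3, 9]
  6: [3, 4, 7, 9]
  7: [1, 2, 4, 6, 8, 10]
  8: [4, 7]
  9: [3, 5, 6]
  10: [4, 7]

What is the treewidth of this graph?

A width-2 tree decomposition is:
Bags: B1 = {4, 7, 8}  B2 = {4, 6, 7}  B3 = {1, 4, 7}  B4 = {3, 4, 6}  B5 = {4, 7, 10}  B6 = {1, 2, 7}  B7 = {3, 6, 9}  B8 = {3, 5, 9}
Tree: B1–B2, B2–B3, B2–B4, B2–B5, B3–B6, B4–B7, B7–B8
Each bag holds 3 vertices, so the decomposition has width 2, which upper-bounds the treewidth. On the other hand G contains the 3-clique {3, 5, 9}. A clique must lie in a single bag of any decomposition, so no decomposition can have width below 2. Therefore the treewidth is 2.

2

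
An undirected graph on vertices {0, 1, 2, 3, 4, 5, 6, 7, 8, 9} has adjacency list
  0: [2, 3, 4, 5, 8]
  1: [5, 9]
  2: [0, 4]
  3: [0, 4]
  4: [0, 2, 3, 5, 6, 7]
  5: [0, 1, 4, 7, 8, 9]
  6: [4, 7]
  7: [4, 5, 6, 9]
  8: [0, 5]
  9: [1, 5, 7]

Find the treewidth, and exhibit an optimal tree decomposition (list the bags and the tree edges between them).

Treewidth 2.
One such decomposition:
Bags: B1 = {0, 4, 5}  B2 = {0, 5, 8}  B3 = {4, 5, 7}  B4 = {4, 6, 7}  B5 = {5, 7, 9}  B6 = {1, 5, 9}  B7 = {0, 2, 4}  B8 = {0, 3, 4}
Tree: B1–B2, B1–B3, B3–B4, B3–B5, B5–B6, B1–B7, B7–B8

The largest bag has 3 vertices, giving width 2; this decomposition certifies tw(G) ≤ 2. For the lower bound, the 3 vertices {0, 5, 8} are pairwise adjacent, and any tree decomposition puts a clique entirely inside one bag — forcing width ≥ 2. Hence tw(G) = 2 exactly.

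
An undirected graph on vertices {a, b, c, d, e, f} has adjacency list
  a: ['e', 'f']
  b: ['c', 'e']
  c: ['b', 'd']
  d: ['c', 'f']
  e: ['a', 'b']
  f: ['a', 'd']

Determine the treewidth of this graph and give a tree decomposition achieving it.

Treewidth 2.
One such decomposition:
Bags: B1 = {a, e, f}  B2 = {d, e, f}  B3 = {c, d, e}  B4 = {b, c, e}
Tree: B1–B2, B2–B3, B3–B4

Every bag has size at most 3, so the width is 3 − 1 = 2 and tw(G) ≤ 2. For the lower bound, G contains the cycle e–a–f–d–c–b–e, so G is not a forest; only forests have treewidth ≤ 1, hence tw(G) ≥ 2. Hence tw(G) = 2 exactly.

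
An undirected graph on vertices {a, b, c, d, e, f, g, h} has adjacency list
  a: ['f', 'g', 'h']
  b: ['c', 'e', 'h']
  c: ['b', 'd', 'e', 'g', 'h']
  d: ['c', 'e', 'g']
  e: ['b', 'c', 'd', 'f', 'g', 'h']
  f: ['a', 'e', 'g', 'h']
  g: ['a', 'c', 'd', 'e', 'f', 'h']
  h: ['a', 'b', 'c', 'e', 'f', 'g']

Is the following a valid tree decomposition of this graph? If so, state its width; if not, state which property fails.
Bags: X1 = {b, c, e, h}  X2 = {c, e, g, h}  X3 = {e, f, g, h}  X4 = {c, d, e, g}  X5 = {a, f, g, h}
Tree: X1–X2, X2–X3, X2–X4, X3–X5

Yes; width 3.

Checking the three conditions: (i) the bags cover all of {a, b, c, d, e, f, g, h}; (ii) for each edge, some bag contains both endpoints; (iii) the bags containing any fixed vertex form a subtree. All hold, so the decomposition is valid with width 4 − 1 = 3.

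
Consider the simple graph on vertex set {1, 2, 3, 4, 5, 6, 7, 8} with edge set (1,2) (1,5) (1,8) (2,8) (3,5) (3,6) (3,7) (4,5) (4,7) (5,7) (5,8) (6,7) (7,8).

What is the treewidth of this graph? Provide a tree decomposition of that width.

Every bag has size at most 3, so the width is 3 − 1 = 2 and tw(G) ≤ 2. For the lower bound, the 3 vertices {1, 2, 8} are pairwise adjacent, and any tree decomposition puts a clique entirely inside one bag — forcing width ≥ 2. Therefore the treewidth is 2.

Treewidth 2.
One optimal decomposition is:
Bags: B1 = {1, 5, 8}  B2 = {1, 2, 8}  B3 = {5, 7, 8}  B4 = {3, 5, 7}  B5 = {4, 5, 7}  B6 = {3, 6, 7}
Tree: B1–B2, B1–B3, B3–B4, B3–B5, B4–B6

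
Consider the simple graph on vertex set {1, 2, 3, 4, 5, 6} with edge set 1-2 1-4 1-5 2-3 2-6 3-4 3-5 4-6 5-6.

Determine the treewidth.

A width-3 tree decomposition is:
Bags: B1 = {1, 2, 4, 5}  B2 = {2, 3, 4, 5}  B3 = {2, 4, 5, 6}
Tree: B1–B2, B2–B3
The largest bag has 4 vertices, giving width 3; this decomposition certifies tw(G) ≤ 3. For the lower bound: the 4 vertex sets {1,4}, {2,3}, {5}, {6} are disjoint, each induces a connected subgraph, and every pair is joined by at least one edge of G. Contracting each set to a single vertex therefore yields K_{4} as a minor, and since treewidth is minor-monotone, tw(G) ≥ tw(K_{4}) = 3. Hence tw(G) = 3 exactly.

3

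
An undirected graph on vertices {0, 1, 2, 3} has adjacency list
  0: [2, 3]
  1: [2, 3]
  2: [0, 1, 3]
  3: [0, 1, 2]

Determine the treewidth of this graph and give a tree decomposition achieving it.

Treewidth 2.
Bags: B1 = {1, 2, 3}  B2 = {0, 2, 3}
Tree: B1–B2

Every bag has size at most 3, so the width is 3 − 1 = 2 and tw(G) ≤ 2. For the lower bound, the 3 vertices {0, 2, 3} are pairwise adjacent, and any tree decomposition puts a clique entirely inside one bag — forcing width ≥ 2. Combining the bounds, tw(G) = 2.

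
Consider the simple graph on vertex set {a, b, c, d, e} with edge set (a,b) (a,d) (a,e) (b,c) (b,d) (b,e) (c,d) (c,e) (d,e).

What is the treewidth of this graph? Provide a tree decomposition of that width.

Treewidth 3.
One such decomposition:
Bags: B1 = {b, c, d, e}  B2 = {a, b, d, e}
Tree: B1–B2

Each bag holds 4 vertices, so the decomposition has width 3, which upper-bounds the treewidth. On the other hand G contains the 4-clique {b, c, d, e}. A clique must lie in a single bag of any decomposition, so no decomposition can have width below 3. Therefore the treewidth is 3.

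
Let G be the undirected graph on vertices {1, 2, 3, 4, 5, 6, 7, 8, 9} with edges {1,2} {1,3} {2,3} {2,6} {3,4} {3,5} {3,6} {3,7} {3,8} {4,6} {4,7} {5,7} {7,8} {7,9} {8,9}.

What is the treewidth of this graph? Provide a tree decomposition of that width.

Treewidth 2.
One optimal decomposition is:
Bags: B1 = {2, 3, 6}  B2 = {3, 4, 6}  B3 = {3, 4, 7}  B4 = {3, 5, 7}  B5 = {3, 7, 8}  B6 = {1, 2, 3}  B7 = {7, 8, 9}
Tree: B1–B2, B2–B3, B3–B4, B3–B5, B1–B6, B5–B7

Each bag holds 3 vertices, so the decomposition has width 2, which upper-bounds the treewidth. For the lower bound, the 3 vertices {7, 8, 9} are pairwise adjacent, and any tree decomposition puts a clique entirely inside one bag — forcing width ≥ 2. The upper and lower bounds meet at 2, so that is the treewidth.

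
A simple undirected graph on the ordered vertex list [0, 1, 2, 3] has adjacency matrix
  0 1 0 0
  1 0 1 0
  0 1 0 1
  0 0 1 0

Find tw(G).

A width-1 tree decomposition is:
Bags: B1 = {2, 3}  B2 = {1, 2}  B3 = {0, 1}
Tree: B1–B2, B2–B3
Every bag has size at most 2, so the width is 2 − 1 = 1 and tw(G) ≤ 1. Any graph with an edge has treewidth ≥ 1, and G has the edge 3–2. Hence tw(G) = 1 exactly.

1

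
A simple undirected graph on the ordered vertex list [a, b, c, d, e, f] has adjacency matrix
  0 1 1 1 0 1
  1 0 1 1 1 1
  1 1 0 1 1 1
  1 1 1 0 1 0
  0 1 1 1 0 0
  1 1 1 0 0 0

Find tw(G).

3

A width-3 tree decomposition is:
Bags: B1 = {a, b, c, f}  B2 = {a, b, c, d}  B3 = {b, c, d, e}
Tree: B1–B2, B2–B3
The largest bag has 4 vertices, giving width 3; this decomposition certifies tw(G) ≤ 3. For the lower bound, the 4 vertices {b, c, d, e} are pairwise adjacent, and any tree decomposition puts a clique entirely inside one bag — forcing width ≥ 3. Therefore the treewidth is 3.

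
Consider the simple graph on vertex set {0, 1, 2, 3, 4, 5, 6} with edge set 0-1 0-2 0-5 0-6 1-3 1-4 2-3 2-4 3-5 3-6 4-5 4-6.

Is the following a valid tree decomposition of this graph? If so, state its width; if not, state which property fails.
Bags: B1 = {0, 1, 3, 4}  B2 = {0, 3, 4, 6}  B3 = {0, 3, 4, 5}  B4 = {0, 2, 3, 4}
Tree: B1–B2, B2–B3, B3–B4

Checking the three conditions: (i) the bags cover all of {0, 1, 2, 3, 4, 5, 6}; (ii) for each edge, some bag contains both endpoints; (iii) the bags containing any fixed vertex form a subtree. All hold, so the decomposition is valid with width 4 − 1 = 3.

Yes; width 3.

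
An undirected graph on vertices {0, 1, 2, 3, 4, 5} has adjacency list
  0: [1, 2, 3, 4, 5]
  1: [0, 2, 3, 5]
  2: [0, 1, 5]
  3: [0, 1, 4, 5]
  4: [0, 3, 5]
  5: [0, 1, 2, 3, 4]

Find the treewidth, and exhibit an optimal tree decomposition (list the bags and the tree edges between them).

Treewidth 3.
One optimal decomposition is:
Bags: B1 = {0, 1, 3, 5}  B2 = {0, 1, 2, 5}  B3 = {0, 3, 4, 5}
Tree: B1–B2, B1–B3

Every bag has size at most 4, so the width is 4 − 1 = 3 and tw(G) ≤ 3. For the lower bound, the 4 vertices {0, 1, 2, 5} are pairwise adjacent, and any tree decomposition puts a clique entirely inside one bag — forcing width ≥ 3. Combining the bounds, tw(G) = 3.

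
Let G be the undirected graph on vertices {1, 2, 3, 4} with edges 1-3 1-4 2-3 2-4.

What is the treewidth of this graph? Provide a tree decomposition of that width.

Treewidth 2.
One optimal decomposition is:
Bags: B1 = {1, 2, 3}  B2 = {1, 2, 4}
Tree: B1–B2

The largest bag has 3 vertices, giving width 2; this decomposition certifies tw(G) ≤ 2. The edges 1–3–2–4–1 form a cycle, so G is not a tree and its treewidth is at least 2. Hence tw(G) = 2 exactly.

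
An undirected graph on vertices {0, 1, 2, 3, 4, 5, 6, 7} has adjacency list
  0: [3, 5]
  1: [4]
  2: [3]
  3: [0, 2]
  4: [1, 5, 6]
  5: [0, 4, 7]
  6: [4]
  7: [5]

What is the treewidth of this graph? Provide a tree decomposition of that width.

Every bag has size at most 2, so the width is 2 − 1 = 1 and tw(G) ≤ 1. Any graph with an edge has treewidth ≥ 1, and G has the edge 3–0. Hence tw(G) = 1 exactly.

Treewidth 1.
One such decomposition:
Bags: B1 = {0, 3}  B2 = {0, 5}  B3 = {4, 5}  B4 = {4, 6}  B5 = {1, 4}  B6 = {2, 3}  B7 = {5, 7}
Tree: B1–B2, B2–B3, B3–B4, B3–B5, B1–B6, B3–B7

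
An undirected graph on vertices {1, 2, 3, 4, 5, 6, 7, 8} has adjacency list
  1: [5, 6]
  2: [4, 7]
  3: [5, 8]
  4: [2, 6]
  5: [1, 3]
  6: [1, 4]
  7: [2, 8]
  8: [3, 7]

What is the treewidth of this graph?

A width-2 tree decomposition is:
Bags: B1 = {2, 7, 8}  B2 = {2, 4, 8}  B3 = {4, 6, 8}  B4 = {1, 6, 8}  B5 = {1, 5, 8}  B6 = {3, 5, 8}
Tree: B1–B2, B2–B3, B3–B4, B4–B5, B5–B6
Every bag has size at most 3, so the width is 3 − 1 = 2 and tw(G) ≤ 2. The edges 8–7–2–4–6–1–5–3–8 form a cycle, so G is not a tree and its treewidth is at least 2. Therefore the treewidth is 2.

2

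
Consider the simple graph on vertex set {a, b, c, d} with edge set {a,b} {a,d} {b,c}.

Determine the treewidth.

1

A width-1 tree decomposition is:
Bags: B1 = {a, b}  B2 = {a, d}  B3 = {b, c}
Tree: B1–B2, B1–B3
The largest bag has 2 vertices, giving width 1; this decomposition certifies tw(G) ≤ 1. Any graph with an edge has treewidth ≥ 1, and G has the edge b–a. Therefore the treewidth is 1.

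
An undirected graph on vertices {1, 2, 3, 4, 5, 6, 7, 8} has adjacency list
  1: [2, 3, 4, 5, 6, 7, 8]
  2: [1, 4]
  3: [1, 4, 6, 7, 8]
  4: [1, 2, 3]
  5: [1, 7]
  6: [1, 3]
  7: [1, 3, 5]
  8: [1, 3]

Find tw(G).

2

A width-2 tree decomposition is:
Bags: B1 = {1, 2, 4}  B2 = {1, 3, 4}  B3 = {1, 3, 8}  B4 = {1, 3, 6}  B5 = {1, 3, 7}  B6 = {1, 5, 7}
Tree: B1–B2, B2–B3, B2–B4, B3–B5, B5–B6
Every bag has size at most 3, so the width is 3 − 1 = 2 and tw(G) ≤ 2. On the other hand G contains the 3-clique {1, 2, 4}. A clique must lie in a single bag of any decomposition, so no decomposition can have width below 2. Combining the bounds, tw(G) = 2.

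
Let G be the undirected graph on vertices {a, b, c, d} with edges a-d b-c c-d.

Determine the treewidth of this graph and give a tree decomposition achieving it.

Every bag has size at most 2, so the width is 2 − 1 = 1 and tw(G) ≤ 1. Any graph with an edge has treewidth ≥ 1, and G has the edge d–a. Therefore the treewidth is 1.

Treewidth 1.
Bags: B1 = {a, d}  B2 = {c, d}  B3 = {b, c}
Tree: B1–B2, B2–B3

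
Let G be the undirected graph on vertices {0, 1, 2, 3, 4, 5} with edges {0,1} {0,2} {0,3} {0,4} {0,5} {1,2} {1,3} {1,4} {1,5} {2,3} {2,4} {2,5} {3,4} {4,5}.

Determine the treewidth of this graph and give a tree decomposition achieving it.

The largest bag has 5 vertices, giving width 4; this decomposition certifies tw(G) ≤ 4. On the other hand G contains the 5-clique {0, 1, 2, 3, 4}. A clique must lie in a single bag of any decomposition, so no decomposition can have width below 4. The upper and lower bounds meet at 4, so that is the treewidth.

Treewidth 4.
Bags: B1 = {0, 1, 2, 4, 5}  B2 = {0, 1, 2, 3, 4}
Tree: B1–B2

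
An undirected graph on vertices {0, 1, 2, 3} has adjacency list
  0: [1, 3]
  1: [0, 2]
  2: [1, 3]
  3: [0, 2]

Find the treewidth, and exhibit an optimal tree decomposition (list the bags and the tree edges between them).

Treewidth 2.
One such decomposition:
Bags: B1 = {1, 2, 3}  B2 = {0, 1, 3}
Tree: B1–B2

The largest bag has 3 vertices, giving width 2; this decomposition certifies tw(G) ≤ 2. The edges 3–2–1–0–3 form a cycle, so G is not a tree and its treewidth is at least 2. Hence tw(G) = 2 exactly.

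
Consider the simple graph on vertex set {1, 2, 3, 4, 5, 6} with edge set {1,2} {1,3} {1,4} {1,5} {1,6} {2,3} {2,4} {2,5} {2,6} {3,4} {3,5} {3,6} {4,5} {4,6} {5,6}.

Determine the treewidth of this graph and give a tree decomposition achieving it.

A single bag containing all 6 vertices is trivially a valid decomposition of width 5. On the other hand G contains the 6-clique {1, 2, 3, 4, 5, 6}. A clique must lie in a single bag of any decomposition, so no decomposition can have width below 5. Therefore the treewidth is 5.

Treewidth 5.
One optimal decomposition is:
Bags: B1 = {1, 2, 3, 4, 5, 6}
Tree: (single bag)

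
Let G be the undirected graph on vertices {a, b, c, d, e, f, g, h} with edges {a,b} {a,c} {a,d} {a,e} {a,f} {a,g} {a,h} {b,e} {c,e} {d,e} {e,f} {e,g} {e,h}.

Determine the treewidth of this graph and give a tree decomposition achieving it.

Treewidth 2.
One such decomposition:
Bags: B1 = {a, e, f}  B2 = {a, e, h}  B3 = {a, c, e}  B4 = {a, d, e}  B5 = {a, b, e}  B6 = {a, e, g}
Tree: B1–B2, B2–B3, B3–B4, B2–B5, B2–B6

Every bag has size at most 3, so the width is 3 − 1 = 2 and tw(G) ≤ 2. For the lower bound, the 3 vertices {a, d, e} are pairwise adjacent, and any tree decomposition puts a clique entirely inside one bag — forcing width ≥ 2. Combining the bounds, tw(G) = 2.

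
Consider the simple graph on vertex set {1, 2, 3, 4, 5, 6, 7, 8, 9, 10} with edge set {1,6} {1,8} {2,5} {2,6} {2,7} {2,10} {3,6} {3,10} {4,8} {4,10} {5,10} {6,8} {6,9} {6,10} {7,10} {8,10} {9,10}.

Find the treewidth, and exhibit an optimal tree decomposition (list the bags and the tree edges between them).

Treewidth 2.
One optimal decomposition is:
Bags: B1 = {2, 6, 10}  B2 = {3, 6, 10}  B3 = {2, 7, 10}  B4 = {6, 8, 10}  B5 = {2, 5, 10}  B6 = {6, 9, 10}  B7 = {4, 8, 10}  B8 = {1, 6, 8}
Tree: B1–B2, B1–B3, B2–B4, B1–B5, B1–B6, B4–B7, B4–B8

Each bag holds 3 vertices, so the decomposition has width 2, which upper-bounds the treewidth. Conversely, {1, 6, 8} is a clique of size 3, and the vertices of any clique must share a bag in every tree decomposition; so some bag has ≥ 3 vertices and tw(G) ≥ 2. The upper and lower bounds meet at 2, so that is the treewidth.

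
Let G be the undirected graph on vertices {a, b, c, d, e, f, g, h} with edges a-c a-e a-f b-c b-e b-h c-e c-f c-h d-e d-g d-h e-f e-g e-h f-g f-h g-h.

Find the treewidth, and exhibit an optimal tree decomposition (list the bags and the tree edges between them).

Each bag holds 4 vertices, so the decomposition has width 3, which upper-bounds the treewidth. Conversely, {d, e, g, h} is a clique of size 4, and the vertices of any clique must share a bag in every tree decomposition; so some bag has ≥ 4 vertices and tw(G) ≥ 3. The upper and lower bounds meet at 3, so that is the treewidth.

Treewidth 3.
One such decomposition:
Bags: B1 = {e, f, g, h}  B2 = {c, e, f, h}  B3 = {d, e, g, h}  B4 = {b, c, e, h}  B5 = {a, c, e, f}
Tree: B1–B2, B1–B3, B2–B4, B2–B5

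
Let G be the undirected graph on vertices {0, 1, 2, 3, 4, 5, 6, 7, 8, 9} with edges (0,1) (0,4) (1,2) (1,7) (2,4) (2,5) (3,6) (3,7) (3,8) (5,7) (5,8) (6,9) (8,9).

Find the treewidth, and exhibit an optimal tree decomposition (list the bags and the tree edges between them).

Each bag holds 3 vertices, so the decomposition has width 2, which upper-bounds the treewidth. For the lower bound, G contains the cycle 0–4–2–1–0, so G is not a forest; only forests have treewidth ≤ 1, hence tw(G) ≥ 2. Hence tw(G) = 2 exactly.

Treewidth 2.
One such decomposition:
Bags: B1 = {0, 1, 4}  B2 = {1, 2, 4}  B3 = {1, 2, 7}  B4 = {2, 5, 7}  B5 = {3, 5, 7}  B6 = {3, 5, 8}  B7 = {3, 6, 8}  B8 = {6, 8, 9}
Tree: B1–B2, B2–B3, B3–B4, B4–B5, B5–B6, B6–B7, B7–B8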